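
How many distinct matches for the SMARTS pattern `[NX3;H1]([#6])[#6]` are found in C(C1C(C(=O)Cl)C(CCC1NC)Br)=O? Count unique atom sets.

1

[NX3;H1]([#6])[#6] is the SMARTS for a secondary amine: a trivalent nitrogen with one H, bonded to two carbons.
Exactly one fragment in the molecule meets all constraints, giving 1 match.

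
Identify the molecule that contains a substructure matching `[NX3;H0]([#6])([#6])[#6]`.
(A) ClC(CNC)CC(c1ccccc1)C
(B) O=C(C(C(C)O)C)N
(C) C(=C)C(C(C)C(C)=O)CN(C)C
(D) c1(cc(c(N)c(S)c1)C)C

C

[NX3;H0]([#6])([#6])[#6] describes a trivalent nitrogen with no H, bonded to three carbons (a tertiary amine).
(A) has an N-methylamino group (-NHCH3) but the nitrogen still has one H (H1), not H0.
(B) has a primary amide (-C(=O)NH2) but the amide nitrogen has H2 and only one carbon neighbour.
(C) contains a dimethylamino group (-N(CH3)2), which satisfies every atom and bond constraint.
(D) has a primary amino group (-NH2) but the nitrogen has H2, not H0 with three carbons.
So the answer is (C).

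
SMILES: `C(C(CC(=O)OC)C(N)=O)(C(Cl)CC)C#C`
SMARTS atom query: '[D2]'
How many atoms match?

4

The query [D2] means: atom with exactly two heavy-atom neighbours.
Check the 16 heavy atoms by environment: 3× C (D2) → match; 5× C (D3) → no; 3× C (D1) → no; 1× Cl (D1) → no; 2× O (D1) → no; 1× N (D1) → no; 1× O (D2) → match.
Summing the matching environments: 3 + 1 = 4 matching atoms.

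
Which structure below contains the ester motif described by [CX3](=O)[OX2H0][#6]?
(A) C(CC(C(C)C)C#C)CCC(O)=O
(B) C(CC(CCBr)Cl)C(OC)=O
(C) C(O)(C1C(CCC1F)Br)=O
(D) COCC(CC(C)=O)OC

[CX3](=O)[OX2H0][#6] describes a carbonyl carbon bonded to an oxygen that is itself bonded to carbon (no H on that O) (an ester).
(A) has a carboxylic acid group (-C(=O)OH) but the singly-bonded O carries H (OX2H1, not H0).
(B) contains a methyl-ester group (-C(=O)OCH3), which satisfies every atom and bond constraint.
(C) has a carboxylic acid group (-C(=O)OH) but the singly-bonded O carries H (OX2H1, not H0).
(D) has a methoxy ether (-OCH3) but the ether oxygen is not adjacent to a C=O carbon.
So the answer is (B).

B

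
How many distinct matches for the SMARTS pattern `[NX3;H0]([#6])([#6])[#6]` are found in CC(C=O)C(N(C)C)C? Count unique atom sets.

[NX3;H0]([#6])([#6])[#6] is the SMARTS for a tertiary amine: a trivalent nitrogen with no H, bonded to three carbons.
Exactly one fragment in the molecule meets all constraints, giving 1 match.

1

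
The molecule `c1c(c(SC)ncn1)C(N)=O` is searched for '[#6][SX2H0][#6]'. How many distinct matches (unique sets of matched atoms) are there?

[#6][SX2H0][#6] is the SMARTS for a thioether: an aliphatic sulfur bridging two carbons with no H on the sulfur.
Exactly one fragment in the molecule meets all constraints, giving 1 match.

1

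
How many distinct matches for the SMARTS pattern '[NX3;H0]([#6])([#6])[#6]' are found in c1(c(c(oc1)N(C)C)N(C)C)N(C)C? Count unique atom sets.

3

[NX3;H0]([#6])([#6])[#6] is the SMARTS for a tertiary amine: a trivalent nitrogen with no H, bonded to three carbons.
The molecule carries 3 separate instances of a dimethylamino group (-N(CH3)2) meeting every constraint; each maps to a distinct set of atoms, giving 3 matches.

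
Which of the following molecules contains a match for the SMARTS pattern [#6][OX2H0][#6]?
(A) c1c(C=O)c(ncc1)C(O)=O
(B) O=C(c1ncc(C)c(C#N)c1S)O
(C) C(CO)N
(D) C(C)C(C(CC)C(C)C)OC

D

[#6][OX2H0][#6] describes an aliphatic oxygen bridging two carbons with no H on the oxygen (an ether).
(A) has a carboxylic acid group (-C(=O)OH) but the -OH oxygen has H1; the =O is OX1, not OX2.
(B) has a carboxylic acid group (-C(=O)OH) but the -OH oxygen has H1; the =O is OX1, not OX2.
(C) has a hydroxyl group (-OH) but the oxygen has H1, not H0 bridging two carbons.
(D) contains a methoxy ether (-OCH3), which satisfies every atom and bond constraint.
So the answer is (D).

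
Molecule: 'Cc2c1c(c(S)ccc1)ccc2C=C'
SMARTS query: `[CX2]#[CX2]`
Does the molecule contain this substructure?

No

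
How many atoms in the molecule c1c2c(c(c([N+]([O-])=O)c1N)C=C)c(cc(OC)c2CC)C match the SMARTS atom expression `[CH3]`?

The query [CH3] means: aliphatic carbon with exactly three hydrogens.
Check the 21 heavy atoms by environment: 8× c (aromatic, H0) → no; 2× c (aromatic, H1) → no; 1× C (H1) → no; 2× C (H2) → no; 3× C (H3) → match; 1× N (H2) → no; 1× N (charge +1, H0) → no; 1× O (charge -1, H0) → no; 2× O (H0) → no.
That gives 3 matching atoms.

3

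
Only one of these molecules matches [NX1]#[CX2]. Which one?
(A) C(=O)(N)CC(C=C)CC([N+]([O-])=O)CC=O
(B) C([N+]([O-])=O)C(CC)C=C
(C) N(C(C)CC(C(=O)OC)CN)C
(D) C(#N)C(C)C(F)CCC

D

[NX1]#[CX2] describes a nitrogen triple-bonded to a two-connected carbon (a nitrile).
(A) has a nitro group (-[N+](=O)[O-]) but there is no C#N triple bond.
(B) has a nitro group (-[N+](=O)[O-]) but there is no C#N triple bond.
(C) has a primary amino group (-NH2) but the nitrogen is NX3 (three connections), not NX1 triple-bonded.
(D) contains a nitrile (-C#N), which satisfies every atom and bond constraint.
So the answer is (D).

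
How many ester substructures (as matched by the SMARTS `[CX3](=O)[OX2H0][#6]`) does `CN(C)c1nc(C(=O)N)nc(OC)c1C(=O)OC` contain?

[CX3](=O)[OX2H0][#6] is the SMARTS for an ester: a carbonyl carbon bonded to an oxygen that is itself bonded to carbon (no H on that O).
Exactly one fragment in the molecule meets all constraints, giving 1 match.

1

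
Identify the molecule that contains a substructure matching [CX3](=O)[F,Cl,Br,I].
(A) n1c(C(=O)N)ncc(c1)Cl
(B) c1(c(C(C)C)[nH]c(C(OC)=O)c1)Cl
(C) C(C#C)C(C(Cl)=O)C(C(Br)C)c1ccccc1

[CX3](=O)[F,Cl,Br,I] describes a carbonyl carbon bonded to a halogen (an acyl halide).
(A) has a chloro substituent but the Cl is not on a carbonyl carbon.
(B) has a methyl-ester group (-C(=O)OCH3) but the carbonyl is bonded to -O-C, not to a halogen.
(C) contains an acyl chloride (-C(=O)Cl), which satisfies every atom and bond constraint.
So the answer is (C).

C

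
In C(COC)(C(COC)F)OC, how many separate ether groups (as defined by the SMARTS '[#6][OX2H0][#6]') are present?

3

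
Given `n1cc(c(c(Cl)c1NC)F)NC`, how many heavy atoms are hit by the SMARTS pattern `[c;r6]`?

5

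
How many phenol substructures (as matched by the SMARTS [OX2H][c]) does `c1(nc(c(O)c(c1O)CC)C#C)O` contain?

3

[OX2H][c] is the SMARTS for a phenol: a hydroxyl oxygen attached to an aromatic carbon.
The molecule carries 3 separate instances of a hydroxyl group (-OH) meeting every constraint; each maps to a distinct set of atoms, giving 3 matches.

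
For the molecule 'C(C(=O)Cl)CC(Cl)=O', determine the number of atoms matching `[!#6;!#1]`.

Check the 8 heavy atoms by environment: 4× C → no; 2× O → match; 2× Cl → match.
Summing the matching environments: 2 + 2 = 4 matching atoms.

4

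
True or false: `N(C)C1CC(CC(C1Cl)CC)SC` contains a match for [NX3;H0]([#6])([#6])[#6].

The pattern [NX3;H0]([#6])([#6])[#6] describes a trivalent nitrogen with no H, bonded to three carbons — a tertiary amine.
The closest candidate here is an N-methylamino group (-NHCH3), but the nitrogen still has one H (H1), not H0. No other fragment satisfies the full query, so there is no match.

False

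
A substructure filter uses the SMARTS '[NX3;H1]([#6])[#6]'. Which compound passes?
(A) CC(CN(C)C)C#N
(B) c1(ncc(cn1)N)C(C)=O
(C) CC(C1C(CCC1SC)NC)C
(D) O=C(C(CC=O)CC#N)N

C

[NX3;H1]([#6])[#6] describes a trivalent nitrogen with one H, bonded to two carbons (a secondary amine).
(A) has a dimethylamino group (-N(CH3)2) but the nitrogen has H0, not H1.
(B) has a primary amino group (-NH2) but the nitrogen has H2 and only one carbon neighbour.
(C) contains an N-methylamino group (-NHCH3), which satisfies every atom and bond constraint.
(D) has a primary amide (-C(=O)NH2) but the -C(=O)NH2 nitrogen has H2, not H1.
So the answer is (C).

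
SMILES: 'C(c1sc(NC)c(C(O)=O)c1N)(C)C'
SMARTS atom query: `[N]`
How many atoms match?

2

The query [N] means: uppercase N matches aliphatic (non-aromatic) nitrogen only.
Check the 14 heavy atoms by environment: 1× s (aromatic) → no; 4× c (aromatic) → no; 5× C → no; 2× O → no; 2× N → match.
That gives 2 matching atoms.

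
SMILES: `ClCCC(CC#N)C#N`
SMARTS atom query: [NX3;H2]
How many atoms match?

0

The query [NX3;H2] means: aliphatic N with 3 total connections, two of them H — an -NH2 nitrogen (amine or amide).
Check the 9 heavy atoms by environment: 3× C (H2, X4) → no; 1× C (H1, X4) → no; 2× C (H0, X2) → no; 2× N (H0, X1) → no; 1× Cl (H0, X1) → no.
No environment satisfies the query, so 0 matching atoms.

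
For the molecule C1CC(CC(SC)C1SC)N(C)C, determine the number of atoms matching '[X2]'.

2

The query [X2] means: any atom with exactly two total connections (bonds + H).
Check the 13 heavy atoms by environment: 10× C (X4) → no; 1× N (X3) → no; 2× S (X2) → match.
That gives 2 matching atoms.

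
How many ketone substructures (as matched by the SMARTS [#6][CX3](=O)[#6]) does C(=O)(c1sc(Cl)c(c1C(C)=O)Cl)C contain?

2

[#6][CX3](=O)[#6] is the SMARTS for a ketone: a carbonyl carbon (no H) flanked by two carbons.
The molecule carries 2 separate instances of an acetyl/ketone group (-C(=O)CH3) meeting every constraint; each maps to a distinct set of atoms, giving 2 matches.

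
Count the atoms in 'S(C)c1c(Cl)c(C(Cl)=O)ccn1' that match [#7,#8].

Check the 12 heavy atoms by environment: 1× n (aromatic) → match; 5× c (aromatic) → no; 1× S → no; 2× C → no; 2× Cl → no; 1× O → match.
Summing the matching environments: 1 + 1 = 2 matching atoms.

2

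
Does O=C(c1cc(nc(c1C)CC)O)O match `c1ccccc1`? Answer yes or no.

No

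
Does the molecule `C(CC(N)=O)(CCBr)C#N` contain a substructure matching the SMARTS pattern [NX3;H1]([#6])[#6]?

No

The pattern [NX3;H1]([#6])[#6] describes a trivalent nitrogen with one H, bonded to two carbons — a secondary amine.
The closest candidate here is a primary amide (-C(=O)NH2), but the -C(=O)NH2 nitrogen has H2, not H1. No other fragment satisfies the full query, so there is no match.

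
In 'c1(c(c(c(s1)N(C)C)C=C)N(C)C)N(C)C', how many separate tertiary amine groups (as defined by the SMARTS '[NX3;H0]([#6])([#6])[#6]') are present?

3

[NX3;H0]([#6])([#6])[#6] is the SMARTS for a tertiary amine: a trivalent nitrogen with no H, bonded to three carbons.
The molecule carries 3 separate instances of a dimethylamino group (-N(CH3)2) meeting every constraint; each maps to a distinct set of atoms, giving 3 matches.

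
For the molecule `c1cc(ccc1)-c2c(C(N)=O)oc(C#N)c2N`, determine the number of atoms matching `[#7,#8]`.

5

The query [#7,#8] means: nitrogen or oxygen (comma = OR).
Check the 17 heavy atoms by environment: 1× o (aromatic) → match; 10× c (aromatic) → no; 3× N → match; 2× C → no; 1× O → match.
Summing the matching environments: 1 + 3 + 1 = 5 matching atoms.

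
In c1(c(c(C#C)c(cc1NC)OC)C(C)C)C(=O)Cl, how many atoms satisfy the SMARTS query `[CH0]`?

2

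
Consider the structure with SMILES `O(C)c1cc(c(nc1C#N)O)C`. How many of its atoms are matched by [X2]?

4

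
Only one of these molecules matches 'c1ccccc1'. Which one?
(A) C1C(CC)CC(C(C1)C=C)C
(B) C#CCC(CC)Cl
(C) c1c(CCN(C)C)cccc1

c1ccccc1 describes six aromatic carbons in a ring (a benzene ring).
(A) has a methyl group (-CH3) but no six-membered all-carbon aromatic ring is present.
(B) has a methyl group (-CH3) but no six-membered all-carbon aromatic ring is present.
(C) contains a phenyl ring, which satisfies every atom and bond constraint.
So the answer is (C).

C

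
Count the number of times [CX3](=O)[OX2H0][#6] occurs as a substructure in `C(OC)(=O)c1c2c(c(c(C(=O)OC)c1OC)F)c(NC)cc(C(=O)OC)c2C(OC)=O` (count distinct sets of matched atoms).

[CX3](=O)[OX2H0][#6] is the SMARTS for an ester: a carbonyl carbon bonded to an oxygen that is itself bonded to carbon (no H on that O).
The molecule carries 4 separate instances of a methyl-ester group (-C(=O)OCH3) meeting every constraint; each maps to a distinct set of atoms, giving 4 matches.

4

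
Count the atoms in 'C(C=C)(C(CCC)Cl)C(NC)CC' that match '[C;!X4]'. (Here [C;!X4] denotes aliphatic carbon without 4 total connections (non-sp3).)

2

The query [C;!X4] means: aliphatic carbon that does not have four total connections.
Check the 13 heavy atoms by environment: 9× C (X4) → no; 2× C (X3) → match; 1× Cl (X1) → no; 1× N (X3) → no.
That gives 2 matching atoms.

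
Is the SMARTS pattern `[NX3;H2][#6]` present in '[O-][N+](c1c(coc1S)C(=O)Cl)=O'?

No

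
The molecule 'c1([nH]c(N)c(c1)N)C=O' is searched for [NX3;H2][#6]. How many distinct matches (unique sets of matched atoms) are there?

2

[NX3;H2][#6] is the SMARTS for a primary amine: a trivalent nitrogen with two H attached to carbon.
The molecule carries 2 separate instances of a primary amino group (-NH2) meeting every constraint; each maps to a distinct set of atoms, giving 2 matches.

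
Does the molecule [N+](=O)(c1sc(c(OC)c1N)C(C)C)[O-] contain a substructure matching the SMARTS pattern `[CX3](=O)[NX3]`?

No

The pattern [CX3](=O)[NX3] describes a carbonyl carbon bonded to a trivalent nitrogen — an amide.
The closest candidate here is a primary amino group (-NH2), but the -NH2 is not attached to a carbonyl carbon. No other fragment satisfies the full query, so there is no match.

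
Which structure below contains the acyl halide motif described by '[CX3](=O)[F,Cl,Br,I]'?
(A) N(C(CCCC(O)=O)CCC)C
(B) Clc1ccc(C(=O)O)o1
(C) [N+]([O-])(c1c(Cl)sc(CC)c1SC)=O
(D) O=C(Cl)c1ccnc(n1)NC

[CX3](=O)[F,Cl,Br,I] describes a carbonyl carbon bonded to a halogen (an acyl halide).
(A) has a carboxylic acid group (-C(=O)OH) but the carbonyl is bonded to -OH, not to a halogen.
(B) has a chloro substituent but the Cl is not on a carbonyl carbon.
(C) has a chloro substituent but the Cl is not on a carbonyl carbon.
(D) contains an acyl chloride (-C(=O)Cl), which satisfies every atom and bond constraint.
So the answer is (D).

D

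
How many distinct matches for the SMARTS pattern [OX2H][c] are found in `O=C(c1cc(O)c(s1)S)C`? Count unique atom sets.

1

[OX2H][c] is the SMARTS for a phenol: a hydroxyl oxygen attached to an aromatic carbon.
Exactly one fragment in the molecule meets all constraints, giving 1 match.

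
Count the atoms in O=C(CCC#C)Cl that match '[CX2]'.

2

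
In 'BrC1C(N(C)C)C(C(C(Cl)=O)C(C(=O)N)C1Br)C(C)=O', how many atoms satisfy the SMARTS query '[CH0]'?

Check the 20 heavy atoms by environment: 6× C (H1) → no; 2× Br (H0) → no; 3× C (H0) → match; 3× O (H0) → no; 3× C (H3) → no; 1× Cl (H0) → no; 1× N (H2) → no; 1× N (H0) → no.
That gives 3 matching atoms.

3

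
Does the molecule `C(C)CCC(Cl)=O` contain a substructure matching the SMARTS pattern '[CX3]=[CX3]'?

No

The pattern [CX3]=[CX3] describes a non-aromatic C=C double bond between two sp2 carbons — an alkene.
The closest candidate here is an ethyl group (-CH2CH3), but its C-C bond is a single bond between CX4 carbons, not CX3=CX3. No other fragment satisfies the full query, so there is no match.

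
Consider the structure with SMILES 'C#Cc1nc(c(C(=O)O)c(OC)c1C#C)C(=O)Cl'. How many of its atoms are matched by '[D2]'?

The query [D2] means: atom with exactly two heavy-atom neighbours.
Check the 18 heavy atoms by environment: 1× n (aromatic, D2) → match; 5× c (aromatic, D3) → no; 2× C (D3) → no; 3× O (D1) → no; 1× O (D2) → match; 3× C (D1) → no; 1× Cl (D1) → no; 2× C (D2) → match.
Summing the matching environments: 1 + 1 + 2 = 4 matching atoms.

4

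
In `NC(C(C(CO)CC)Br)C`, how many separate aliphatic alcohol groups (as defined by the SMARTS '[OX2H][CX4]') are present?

1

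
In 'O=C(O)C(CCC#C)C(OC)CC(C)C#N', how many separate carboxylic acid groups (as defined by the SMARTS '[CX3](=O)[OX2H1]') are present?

[CX3](=O)[OX2H1] is the SMARTS for a carboxylic acid: an sp2 carbon double-bonded to O and single-bonded to an -OH oxygen.
Exactly one fragment in the molecule meets all constraints, giving 1 match.

1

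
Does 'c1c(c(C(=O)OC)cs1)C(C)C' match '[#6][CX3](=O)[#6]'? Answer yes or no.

No

The pattern [#6][CX3](=O)[#6] describes a carbonyl carbon (no H) flanked by two carbons — a ketone.
The closest candidate here is a methyl-ester group (-C(=O)OCH3), but one neighbour of the carbonyl carbon is O, not C. No other fragment satisfies the full query, so there is no match.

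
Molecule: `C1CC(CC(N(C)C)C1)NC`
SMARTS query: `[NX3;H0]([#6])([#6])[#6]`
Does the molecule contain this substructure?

The pattern [NX3;H0]([#6])([#6])[#6] describes a trivalent nitrogen with no H, bonded to three carbons — a tertiary amine.
The molecule carries a dimethylamino group (-N(CH3)2), whose atoms satisfy every constraint of the query, so the pattern matches.

Yes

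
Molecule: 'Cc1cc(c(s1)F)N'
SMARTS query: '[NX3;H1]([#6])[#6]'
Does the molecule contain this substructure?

No

The pattern [NX3;H1]([#6])[#6] describes a trivalent nitrogen with one H, bonded to two carbons — a secondary amine.
The closest candidate here is a primary amino group (-NH2), but the nitrogen has H2 and only one carbon neighbour. No other fragment satisfies the full query, so there is no match.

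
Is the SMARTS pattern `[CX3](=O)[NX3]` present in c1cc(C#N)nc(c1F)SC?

The pattern [CX3](=O)[NX3] describes a carbonyl carbon bonded to a trivalent nitrogen — an amide.
The closest candidate here is a nitrile (-C#N), but the nitrile N is NX1 (triple-bonded), not NX3. No other fragment satisfies the full query, so there is no match.

No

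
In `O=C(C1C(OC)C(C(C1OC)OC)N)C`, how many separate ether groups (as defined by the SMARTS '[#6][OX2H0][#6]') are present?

3

[#6][OX2H0][#6] is the SMARTS for an ether: an aliphatic oxygen bridging two carbons with no H on the oxygen.
The molecule carries 3 separate instances of a methoxy ether (-OCH3) meeting every constraint; each maps to a distinct set of atoms, giving 3 matches.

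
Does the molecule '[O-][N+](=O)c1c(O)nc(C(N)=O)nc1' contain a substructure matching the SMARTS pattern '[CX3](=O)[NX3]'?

Yes

The pattern [CX3](=O)[NX3] describes a carbonyl carbon bonded to a trivalent nitrogen — an amide.
The molecule carries a primary amide (-C(=O)NH2), whose atoms satisfy every constraint of the query, so the pattern matches.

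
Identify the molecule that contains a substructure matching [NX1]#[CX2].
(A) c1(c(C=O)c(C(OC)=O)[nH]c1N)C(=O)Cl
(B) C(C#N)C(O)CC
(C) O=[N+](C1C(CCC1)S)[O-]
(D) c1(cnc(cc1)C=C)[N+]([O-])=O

B

[NX1]#[CX2] describes a nitrogen triple-bonded to a two-connected carbon (a nitrile).
(A) has a primary amino group (-NH2) but the nitrogen is NX3 (three connections), not NX1 triple-bonded.
(B) contains a nitrile (-C#N), which satisfies every atom and bond constraint.
(C) has a nitro group (-[N+](=O)[O-]) but there is no C#N triple bond.
(D) has a nitro group (-[N+](=O)[O-]) but there is no C#N triple bond.
So the answer is (B).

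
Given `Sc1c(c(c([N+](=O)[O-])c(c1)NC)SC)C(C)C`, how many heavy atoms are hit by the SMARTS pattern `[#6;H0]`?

5

Check the 17 heavy atoms by environment: 1× c (aromatic, H1) → no; 5× c (aromatic, H0) → match; 1× C (H1) → no; 4× C (H3) → no; 1× N (H1) → no; 1× N (charge +1, H0) → no; 1× O (charge -1, H0) → no; 1× O (H0) → no; 1× S (H0) → no; 1× S (H1) → no.
That gives 5 matching atoms.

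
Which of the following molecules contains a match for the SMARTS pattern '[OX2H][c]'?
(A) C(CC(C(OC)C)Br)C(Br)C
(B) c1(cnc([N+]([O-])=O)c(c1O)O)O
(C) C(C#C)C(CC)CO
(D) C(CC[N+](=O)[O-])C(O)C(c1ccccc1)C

[OX2H][c] describes a hydroxyl oxygen attached to an aromatic carbon (a phenol).
(A) has a methoxy ether (-OCH3) but the oxygen has H0, not H1.
(B) contains a hydroxyl group (-OH), which satisfies every atom and bond constraint.
(C) has a hydroxyl group (-OH) but the -OH is on an aliphatic carbon, not an aromatic c.
(D) has a hydroxyl group (-OH) but the -OH is on an aliphatic carbon, not an aromatic c.
So the answer is (B).

B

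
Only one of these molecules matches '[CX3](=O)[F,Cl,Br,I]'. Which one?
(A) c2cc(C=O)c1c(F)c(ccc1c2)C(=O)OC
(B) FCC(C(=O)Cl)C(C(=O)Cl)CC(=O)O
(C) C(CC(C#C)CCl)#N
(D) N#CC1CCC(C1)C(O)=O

B

[CX3](=O)[F,Cl,Br,I] describes a carbonyl carbon bonded to a halogen (an acyl halide).
(A) has a methyl-ester group (-C(=O)OCH3) but the carbonyl is bonded to -O-C, not to a halogen.
(B) contains an acyl chloride (-C(=O)Cl), which satisfies every atom and bond constraint.
(C) has a chloro substituent but the Cl is not on a carbonyl carbon.
(D) has a carboxylic acid group (-C(=O)OH) but the carbonyl is bonded to -OH, not to a halogen.
So the answer is (B).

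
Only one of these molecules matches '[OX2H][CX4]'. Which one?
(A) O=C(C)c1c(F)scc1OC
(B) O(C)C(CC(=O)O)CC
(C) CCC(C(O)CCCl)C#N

C

[OX2H][CX4] describes a hydroxyl oxygen bound to an sp3 (X4) carbon (an aliphatic alcohol).
(A) has a methoxy ether (-OCH3) but the oxygen has H0 (ether), not H1.
(B) has a carboxylic acid group (-C(=O)OH) but the -OH is on a CX3 carbonyl carbon, not a CX4 carbon.
(C) contains a hydroxyl group (-OH), which satisfies every atom and bond constraint.
So the answer is (C).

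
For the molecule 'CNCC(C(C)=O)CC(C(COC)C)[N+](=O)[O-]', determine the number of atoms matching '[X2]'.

1

The query [X2] means: any atom with exactly two total connections (bonds + H).
Check the 17 heavy atoms by environment: 10× C (X4) → no; 1× N (X3) → no; 1× O (X2) → match; 1× C (X3) → no; 2× O (X1) → no; 1× N (charge +1, X3) → no; 1× O (charge -1, X1) → no.
That gives 1 matching atom.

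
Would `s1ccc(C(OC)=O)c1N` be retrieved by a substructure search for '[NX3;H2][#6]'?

The pattern [NX3;H2][#6] describes a trivalent nitrogen with two H attached to carbon — a primary amine.
The molecule carries a primary amino group (-NH2), whose atoms satisfy every constraint of the query, so the pattern matches.

Yes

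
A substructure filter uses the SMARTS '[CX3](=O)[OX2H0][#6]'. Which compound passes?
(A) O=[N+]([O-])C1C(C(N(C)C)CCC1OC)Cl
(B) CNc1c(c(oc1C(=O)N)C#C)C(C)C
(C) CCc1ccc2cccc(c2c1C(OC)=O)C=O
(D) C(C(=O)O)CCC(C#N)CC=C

C

[CX3](=O)[OX2H0][#6] describes a carbonyl carbon bonded to an oxygen that is itself bonded to carbon (no H on that O) (an ester).
(A) has a methoxy ether (-OCH3) but the ether oxygen is not adjacent to a C=O carbon.
(B) has a primary amide (-C(=O)NH2) but the carbonyl is bonded to N, not to an O-C linkage.
(C) contains a methyl-ester group (-C(=O)OCH3), which satisfies every atom and bond constraint.
(D) has a carboxylic acid group (-C(=O)OH) but the singly-bonded O carries H (OX2H1, not H0).
So the answer is (C).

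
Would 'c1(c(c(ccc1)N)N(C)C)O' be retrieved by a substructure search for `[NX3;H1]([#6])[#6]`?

No

The pattern [NX3;H1]([#6])[#6] describes a trivalent nitrogen with one H, bonded to two carbons — a secondary amine.
The closest candidate here is a dimethylamino group (-N(CH3)2), but the nitrogen has H0, not H1. No other fragment satisfies the full query, so there is no match.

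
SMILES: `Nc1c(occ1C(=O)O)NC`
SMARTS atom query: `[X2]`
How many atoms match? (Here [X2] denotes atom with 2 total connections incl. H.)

The query [X2] means: any atom with exactly two total connections (bonds + H).
Check the 11 heavy atoms by environment: 1× o (aromatic, X2) → match; 4× c (aromatic, X3) → no; 1× C (X3) → no; 1× O (X1) → no; 1× O (X2) → match; 2× N (X3) → no; 1× C (X4) → no.
Summing the matching environments: 1 + 1 = 2 matching atoms.

2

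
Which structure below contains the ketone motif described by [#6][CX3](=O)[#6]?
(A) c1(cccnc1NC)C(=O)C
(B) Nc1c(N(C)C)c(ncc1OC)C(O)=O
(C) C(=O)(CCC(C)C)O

A

[#6][CX3](=O)[#6] describes a carbonyl carbon (no H) flanked by two carbons (a ketone).
(A) contains an acetyl/ketone group (-C(=O)CH3), which satisfies every atom and bond constraint.
(B) has a carboxylic acid group (-C(=O)OH) but one neighbour of the carbonyl carbon is O, not C.
(C) has a carboxylic acid group (-C(=O)OH) but one neighbour of the carbonyl carbon is O, not C.
So the answer is (A).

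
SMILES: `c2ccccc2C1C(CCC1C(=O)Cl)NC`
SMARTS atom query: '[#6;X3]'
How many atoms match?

The query [#6;X3] means: any carbon (aromatic or not) with three total connections.
Check the 16 heavy atoms by environment: 6× C (X4) → no; 1× N (X3) → no; 6× c (aromatic, X3) → match; 1× C (X3) → match; 1× O (X1) → no; 1× Cl (X1) → no.
Summing the matching environments: 6 + 1 = 7 matching atoms.

7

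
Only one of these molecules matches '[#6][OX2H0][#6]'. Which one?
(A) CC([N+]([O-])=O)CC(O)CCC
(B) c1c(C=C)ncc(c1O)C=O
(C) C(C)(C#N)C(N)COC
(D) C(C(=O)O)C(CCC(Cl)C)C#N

[#6][OX2H0][#6] describes an aliphatic oxygen bridging two carbons with no H on the oxygen (an ether).
(A) has a hydroxyl group (-OH) but the oxygen has H1, not H0 bridging two carbons.
(B) has a hydroxyl group (-OH) but the oxygen has H1, not H0 bridging two carbons.
(C) contains a methoxy ether (-OCH3), which satisfies every atom and bond constraint.
(D) has a carboxylic acid group (-C(=O)OH) but the -OH oxygen has H1; the =O is OX1, not OX2.
So the answer is (C).

C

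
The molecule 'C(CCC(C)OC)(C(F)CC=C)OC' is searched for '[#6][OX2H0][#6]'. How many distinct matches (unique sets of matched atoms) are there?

[#6][OX2H0][#6] is the SMARTS for an ether: an aliphatic oxygen bridging two carbons with no H on the oxygen.
The molecule carries 2 separate instances of a methoxy ether (-OCH3) meeting every constraint; each maps to a distinct set of atoms, giving 2 matches.

2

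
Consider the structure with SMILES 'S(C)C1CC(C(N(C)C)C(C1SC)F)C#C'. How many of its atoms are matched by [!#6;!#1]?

4

Check the 16 heavy atoms by environment: 12× C → no; 1× F → match; 2× S → match; 1× N → match.
Summing the matching environments: 1 + 2 + 1 = 4 matching atoms.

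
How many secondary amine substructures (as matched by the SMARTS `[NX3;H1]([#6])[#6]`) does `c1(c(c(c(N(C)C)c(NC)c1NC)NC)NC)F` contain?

4

[NX3;H1]([#6])[#6] is the SMARTS for a secondary amine: a trivalent nitrogen with one H, bonded to two carbons.
The molecule carries 4 separate instances of an N-methylamino group (-NHCH3) meeting every constraint; each maps to a distinct set of atoms, giving 4 matches.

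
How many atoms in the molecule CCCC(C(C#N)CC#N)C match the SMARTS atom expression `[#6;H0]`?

Check the 11 heavy atoms by environment: 3× C (H2) → no; 2× C (H1) → no; 2× C (H0) → match; 2× N (H0) → no; 2× C (H3) → no.
That gives 2 matching atoms.

2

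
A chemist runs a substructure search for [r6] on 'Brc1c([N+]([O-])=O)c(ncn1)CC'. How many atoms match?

The query [r6] means: r6 matches atoms in a six-membered ring.
Check the 12 heavy atoms by environment: 2× n (aromatic, in 6-ring) → match; 4× c (aromatic, in 6-ring) → match; 2× C (acyclic) → no; 1× Br (acyclic) → no; 1× N (charge +1, acyclic) → no; 1× O (charge -1, acyclic) → no; 1× O (acyclic) → no.
Summing the matching environments: 2 + 4 = 6 matching atoms.

6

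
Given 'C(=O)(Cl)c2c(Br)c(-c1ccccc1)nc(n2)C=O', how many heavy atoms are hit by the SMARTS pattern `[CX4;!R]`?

0

Check the 18 heavy atoms by environment: 2× n (aromatic, X2, in 6-ring) → no; 10× c (aromatic, X3, in 6-ring) → no; 2× C (X3, acyclic) → no; 2× O (X1, acyclic) → no; 1× Cl (X1, acyclic) → no; 1× Br (X1, acyclic) → no.
No environment satisfies the query, so 0 matching atoms.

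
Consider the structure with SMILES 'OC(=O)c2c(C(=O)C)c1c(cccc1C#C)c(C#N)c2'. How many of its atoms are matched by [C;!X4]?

5

The query [C;!X4] means: aliphatic carbon that does not have four total connections.
Check the 20 heavy atoms by environment: 10× c (aromatic, X3) → no; 2× C (X3) → match; 2× O (X1) → no; 1× O (X2) → no; 3× C (X2) → match; 1× N (X1) → no; 1× C (X4) → no.
Summing the matching environments: 2 + 3 = 5 matching atoms.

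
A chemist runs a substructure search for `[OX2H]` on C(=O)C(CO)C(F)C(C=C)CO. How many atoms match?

2

The query [OX2H] means: aliphatic oxygen with two connections, one of which is H — an -OH oxygen.
Check the 12 heavy atoms by environment: 2× C (H2, X4) → no; 3× C (H1, X4) → no; 2× C (H1, X3) → no; 1× O (H0, X1) → no; 2× O (H1, X2) → match; 1× C (H2, X3) → no; 1× F (H0, X1) → no.
That gives 2 matching atoms.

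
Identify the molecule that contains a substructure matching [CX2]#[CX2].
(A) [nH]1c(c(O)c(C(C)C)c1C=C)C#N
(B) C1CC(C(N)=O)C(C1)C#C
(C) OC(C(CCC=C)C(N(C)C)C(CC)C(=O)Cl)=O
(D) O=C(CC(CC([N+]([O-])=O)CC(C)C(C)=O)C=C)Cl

B

[CX2]#[CX2] describes a carbon-carbon triple bond (an alkyne).
(A) has a vinyl group (-CH=CH2) but the C=C is a double bond; both carbons are CX3, not CX2.
(B) contains an ethynyl group (-C#CH), which satisfies every atom and bond constraint.
(C) has a vinyl group (-CH=CH2) but the C=C is a double bond; both carbons are CX3, not CX2.
(D) has a vinyl group (-CH=CH2) but the C=C is a double bond; both carbons are CX3, not CX2.
So the answer is (B).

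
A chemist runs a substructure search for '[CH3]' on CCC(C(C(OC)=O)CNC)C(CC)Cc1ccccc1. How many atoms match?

The query [CH3] means: aliphatic carbon with exactly three hydrogens.
Check the 21 heavy atoms by environment: 4× C (H2) → no; 3× C (H1) → no; 4× C (H3) → match; 1× C (H0) → no; 2× O (H0) → no; 1× N (H1) → no; 1× c (aromatic, H0) → no; 5× c (aromatic, H1) → no.
That gives 4 matching atoms.

4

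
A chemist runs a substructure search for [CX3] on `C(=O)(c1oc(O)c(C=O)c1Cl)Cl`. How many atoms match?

2

The query [CX3] means: C with X3: aliphatic carbon with exactly 3 total connections.
Check the 12 heavy atoms by environment: 1× o (aromatic, X2) → no; 4× c (aromatic, X3) → no; 2× Cl (X1) → no; 1× O (X2) → no; 2× C (X3) → match; 2× O (X1) → no.
That gives 2 matching atoms.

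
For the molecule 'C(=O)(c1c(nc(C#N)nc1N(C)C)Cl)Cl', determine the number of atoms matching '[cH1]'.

0

The query [cH1] means: aromatic carbon bearing exactly one hydrogen.
Check the 15 heavy atoms by environment: 2× n (aromatic, H0) → no; 4× c (aromatic, H0) → no; 2× C (H0) → no; 1× O (H0) → no; 2× Cl (H0) → no; 2× N (H0) → no; 2× C (H3) → no.
No environment satisfies the query, so 0 matching atoms.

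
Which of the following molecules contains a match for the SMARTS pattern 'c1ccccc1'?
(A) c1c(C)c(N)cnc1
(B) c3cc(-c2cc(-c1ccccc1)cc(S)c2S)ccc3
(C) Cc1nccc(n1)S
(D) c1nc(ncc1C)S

B

c1ccccc1 describes six aromatic carbons in a ring (a benzene ring).
(A) has a methyl group (-CH3) but no six-membered all-carbon aromatic ring is present.
(B) contains a phenyl ring, which satisfies every atom and bond constraint.
(C) has a methyl group (-CH3) but no six-membered all-carbon aromatic ring is present.
(D) has a methyl group (-CH3) but no six-membered all-carbon aromatic ring is present.
So the answer is (B).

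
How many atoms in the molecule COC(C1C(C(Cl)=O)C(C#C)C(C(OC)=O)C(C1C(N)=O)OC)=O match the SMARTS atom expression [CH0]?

5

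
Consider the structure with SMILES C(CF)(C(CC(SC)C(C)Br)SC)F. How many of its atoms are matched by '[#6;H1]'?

4

The query [#6;H1] means: any carbon bearing exactly one hydrogen.
Check the 14 heavy atoms by environment: 3× C (H3) → no; 4× C (H1) → match; 2× C (H2) → no; 2× F (H0) → no; 2× S (H0) → no; 1× Br (H0) → no.
That gives 4 matching atoms.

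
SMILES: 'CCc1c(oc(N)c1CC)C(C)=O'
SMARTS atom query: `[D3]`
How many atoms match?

The query [D3] means: atom with exactly three heavy-atom neighbours.
Check the 13 heavy atoms by environment: 1× o (aromatic, D2) → no; 4× c (aromatic, D3) → match; 1× N (D1) → no; 1× C (D3) → match; 1× O (D1) → no; 3× C (D1) → no; 2× C (D2) → no.
Summing the matching environments: 4 + 1 = 5 matching atoms.

5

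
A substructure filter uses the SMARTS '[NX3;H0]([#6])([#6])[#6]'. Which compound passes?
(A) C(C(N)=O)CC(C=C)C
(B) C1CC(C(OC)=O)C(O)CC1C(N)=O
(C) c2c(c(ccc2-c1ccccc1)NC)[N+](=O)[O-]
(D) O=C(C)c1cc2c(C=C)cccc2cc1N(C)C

D

[NX3;H0]([#6])([#6])[#6] describes a trivalent nitrogen with no H, bonded to three carbons (a tertiary amine).
(A) has a primary amide (-C(=O)NH2) but the amide nitrogen has H2 and only one carbon neighbour.
(B) has a primary amide (-C(=O)NH2) but the amide nitrogen has H2 and only one carbon neighbour.
(C) has an N-methylamino group (-NHCH3) but the nitrogen still has one H (H1), not H0.
(D) contains a dimethylamino group (-N(CH3)2), which satisfies every atom and bond constraint.
So the answer is (D).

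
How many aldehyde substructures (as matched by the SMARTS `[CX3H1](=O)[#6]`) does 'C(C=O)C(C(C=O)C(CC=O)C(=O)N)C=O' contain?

4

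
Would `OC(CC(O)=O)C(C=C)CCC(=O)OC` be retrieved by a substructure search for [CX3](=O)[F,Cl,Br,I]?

The pattern [CX3](=O)[F,Cl,Br,I] describes a carbonyl carbon bonded to a halogen — an acyl halide.
The closest candidate here is a methyl-ester group (-C(=O)OCH3), but the carbonyl is bonded to -O-C, not to a halogen. No other fragment satisfies the full query, so there is no match.

No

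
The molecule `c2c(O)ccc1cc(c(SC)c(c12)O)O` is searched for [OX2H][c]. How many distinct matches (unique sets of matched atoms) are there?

3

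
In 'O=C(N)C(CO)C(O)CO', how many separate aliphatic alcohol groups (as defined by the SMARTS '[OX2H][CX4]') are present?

[OX2H][CX4] is the SMARTS for an aliphatic alcohol: a hydroxyl oxygen bound to an sp3 (X4) carbon.
The molecule carries 3 separate instances of a hydroxyl group (-OH) meeting every constraint; each maps to a distinct set of atoms, giving 3 matches.

3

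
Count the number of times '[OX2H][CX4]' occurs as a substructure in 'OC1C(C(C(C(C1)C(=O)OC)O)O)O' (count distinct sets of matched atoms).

4

[OX2H][CX4] is the SMARTS for an aliphatic alcohol: a hydroxyl oxygen bound to an sp3 (X4) carbon.
The molecule carries 4 separate instances of a hydroxyl group (-OH) meeting every constraint; each maps to a distinct set of atoms, giving 4 matches.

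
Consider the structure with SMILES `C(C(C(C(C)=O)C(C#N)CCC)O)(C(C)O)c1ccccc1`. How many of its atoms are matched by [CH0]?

2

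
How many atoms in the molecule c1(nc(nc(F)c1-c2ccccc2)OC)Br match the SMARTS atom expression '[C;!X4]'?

0

Check the 16 heavy atoms by environment: 2× n (aromatic, X2) → no; 10× c (aromatic, X3) → no; 1× Br (X1) → no; 1× F (X1) → no; 1× O (X2) → no; 1× C (X4) → no.
No environment satisfies the query, so 0 matching atoms.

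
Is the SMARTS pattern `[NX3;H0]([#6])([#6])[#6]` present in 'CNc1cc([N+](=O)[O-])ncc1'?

No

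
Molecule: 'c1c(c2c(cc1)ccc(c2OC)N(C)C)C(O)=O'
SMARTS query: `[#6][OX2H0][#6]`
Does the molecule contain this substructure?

Yes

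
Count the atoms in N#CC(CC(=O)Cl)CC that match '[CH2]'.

2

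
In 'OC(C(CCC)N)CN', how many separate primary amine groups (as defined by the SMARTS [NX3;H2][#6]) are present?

2

[NX3;H2][#6] is the SMARTS for a primary amine: a trivalent nitrogen with two H attached to carbon.
The molecule carries 2 separate instances of a primary amino group (-NH2) meeting every constraint; each maps to a distinct set of atoms, giving 2 matches.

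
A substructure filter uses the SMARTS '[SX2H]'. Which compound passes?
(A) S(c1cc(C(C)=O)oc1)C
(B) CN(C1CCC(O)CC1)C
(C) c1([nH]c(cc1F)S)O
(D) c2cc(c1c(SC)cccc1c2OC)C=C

C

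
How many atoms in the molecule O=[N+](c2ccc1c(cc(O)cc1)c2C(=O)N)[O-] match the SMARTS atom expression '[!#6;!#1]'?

6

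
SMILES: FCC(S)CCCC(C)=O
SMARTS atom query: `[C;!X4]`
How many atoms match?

1

The query [C;!X4] means: aliphatic carbon that does not have four total connections.
Check the 10 heavy atoms by environment: 6× C (X4) → no; 1× C (X3) → match; 1× O (X1) → no; 1× S (X2) → no; 1× F (X1) → no.
That gives 1 matching atom.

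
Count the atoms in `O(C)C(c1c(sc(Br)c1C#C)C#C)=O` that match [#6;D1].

3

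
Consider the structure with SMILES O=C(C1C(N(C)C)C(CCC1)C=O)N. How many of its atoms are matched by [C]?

Check the 14 heavy atoms by environment: 10× C → match; 2× N → no; 2× O → no.
That gives 10 matching atoms.

10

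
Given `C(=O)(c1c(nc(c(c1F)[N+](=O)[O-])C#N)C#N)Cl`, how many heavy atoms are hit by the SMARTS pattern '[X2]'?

The query [X2] means: any atom with exactly two total connections (bonds + H).
Check the 17 heavy atoms by environment: 1× n (aromatic, X2) → match; 5× c (aromatic, X3) → no; 1× F (X1) → no; 1× C (X3) → no; 2× O (X1) → no; 1× Cl (X1) → no; 2× C (X2) → match; 2× N (X1) → no; 1× N (charge +1, X3) → no; 1× O (charge -1, X1) → no.
Summing the matching environments: 1 + 2 = 3 matching atoms.

3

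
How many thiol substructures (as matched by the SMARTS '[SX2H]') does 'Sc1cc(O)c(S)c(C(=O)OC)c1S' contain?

3

[SX2H] is the SMARTS for a thiol: an aliphatic sulfur with two connections, one being H.
The molecule carries 3 separate instances of a thiol (-SH) meeting every constraint; each maps to a distinct set of atoms, giving 3 matches.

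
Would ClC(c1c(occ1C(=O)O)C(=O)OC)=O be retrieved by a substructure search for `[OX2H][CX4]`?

No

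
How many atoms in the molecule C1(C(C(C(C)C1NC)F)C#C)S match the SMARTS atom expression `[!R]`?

7

Check the 12 heavy atoms by environment: 5× C (in 5-ring) → no; 4× C (acyclic) → match; 1× F (acyclic) → match; 1× S (acyclic) → match; 1× N (acyclic) → match.
Summing the matching environments: 4 + 1 + 1 + 1 = 7 matching atoms.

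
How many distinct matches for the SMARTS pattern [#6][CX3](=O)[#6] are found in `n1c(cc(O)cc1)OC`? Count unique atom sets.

0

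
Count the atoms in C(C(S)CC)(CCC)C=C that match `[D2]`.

4

Check the 10 heavy atoms by environment: 4× C (D2) → match; 2× C (D3) → no; 3× C (D1) → no; 1× S (D1) → no.
That gives 4 matching atoms.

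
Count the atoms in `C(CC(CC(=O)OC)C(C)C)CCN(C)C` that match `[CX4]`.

The query [CX4] means: C with X4: aliphatic carbon with exactly 4 total connections (bonds + H).
Check the 16 heavy atoms by environment: 12× C (X4) → match; 1× N (X3) → no; 1× C (X3) → no; 1× O (X1) → no; 1× O (X2) → no.
That gives 12 matching atoms.

12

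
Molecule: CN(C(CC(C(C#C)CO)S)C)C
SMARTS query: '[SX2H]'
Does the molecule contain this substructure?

Yes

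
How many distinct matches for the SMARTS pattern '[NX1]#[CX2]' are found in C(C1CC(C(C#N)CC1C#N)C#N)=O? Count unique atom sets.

3

[NX1]#[CX2] is the SMARTS for a nitrile: a nitrogen triple-bonded to a two-connected carbon.
The molecule carries 3 separate instances of a nitrile (-C#N) meeting every constraint; each maps to a distinct set of atoms, giving 3 matches.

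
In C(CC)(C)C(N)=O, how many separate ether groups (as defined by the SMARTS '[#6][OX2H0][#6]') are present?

[#6][OX2H0][#6] is the SMARTS for an ether: an aliphatic oxygen bridging two carbons with no H on the oxygen.
No fragment in the molecule satisfies every constraint, giving 0 matches.

0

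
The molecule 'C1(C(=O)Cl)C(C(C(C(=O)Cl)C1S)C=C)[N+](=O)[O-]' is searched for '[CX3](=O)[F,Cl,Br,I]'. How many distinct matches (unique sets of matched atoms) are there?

[CX3](=O)[F,Cl,Br,I] is the SMARTS for an acyl halide: a carbonyl carbon bonded to a halogen.
The molecule carries 2 separate instances of an acyl chloride (-C(=O)Cl) meeting every constraint; each maps to a distinct set of atoms, giving 2 matches.

2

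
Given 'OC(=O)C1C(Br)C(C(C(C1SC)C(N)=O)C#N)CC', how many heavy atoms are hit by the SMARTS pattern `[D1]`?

8

The query [D1] means: atom with exactly one heavy-atom neighbour (degree 1).
Check the 19 heavy atoms by environment: 8× C (D3) → no; 1× Br (D1) → match; 1× S (D2) → no; 2× C (D1) → match; 3× O (D1) → match; 2× N (D1) → match; 2× C (D2) → no.
Summing the matching environments: 1 + 2 + 3 + 2 = 8 matching atoms.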